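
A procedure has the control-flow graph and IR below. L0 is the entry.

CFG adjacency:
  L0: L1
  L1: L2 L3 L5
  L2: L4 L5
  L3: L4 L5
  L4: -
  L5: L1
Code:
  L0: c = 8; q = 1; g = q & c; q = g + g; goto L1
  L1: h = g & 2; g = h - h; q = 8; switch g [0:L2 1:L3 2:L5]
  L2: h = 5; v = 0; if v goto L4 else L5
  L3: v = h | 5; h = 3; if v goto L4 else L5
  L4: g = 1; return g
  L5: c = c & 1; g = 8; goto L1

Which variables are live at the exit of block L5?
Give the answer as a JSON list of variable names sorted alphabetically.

Block summaries:
  L0: def={c,g,q} ue=∅
  L1: def={g,h,q} ue={g}
  L2: def={h,v} ue=∅
  L3: def={h,v} ue={h}
  L4: def={g} ue=∅
  L5: def={c,g} ue={c}

Backward fixpoint:
  live L0: ∅→{c,g}
  live L1: {c,g}→{c,h}
  live L2: {c}→{c}
  live L3: {c,h}→{c}
  live L4: ∅→∅
  live L5: {c}→{c,g}

live-out(L5) = ["c", "g"]

Answer: ["c", "g"]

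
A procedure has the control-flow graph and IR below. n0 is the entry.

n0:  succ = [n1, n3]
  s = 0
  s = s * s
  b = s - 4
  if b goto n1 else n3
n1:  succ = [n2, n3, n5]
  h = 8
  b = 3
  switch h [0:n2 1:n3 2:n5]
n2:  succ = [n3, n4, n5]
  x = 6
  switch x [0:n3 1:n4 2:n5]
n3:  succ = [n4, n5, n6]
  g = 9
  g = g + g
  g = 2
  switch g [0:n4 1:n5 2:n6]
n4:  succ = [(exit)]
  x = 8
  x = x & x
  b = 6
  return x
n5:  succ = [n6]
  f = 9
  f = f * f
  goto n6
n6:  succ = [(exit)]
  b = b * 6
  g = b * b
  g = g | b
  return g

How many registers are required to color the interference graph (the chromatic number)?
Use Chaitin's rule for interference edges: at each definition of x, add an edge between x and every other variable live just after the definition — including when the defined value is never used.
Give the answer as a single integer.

def/use:
  n0: {b,s} / ∅
  n1: {b,h} / ∅
  n2: {x} / ∅
  n3: {g} / ∅
  n4: {b,x} / ∅
  n5: {f} / ∅
  n6: {b,g} / {b}

Live sets:
  n0: in=∅ out={b}
  n1: in=∅ out={b}
  n2: in={b} out={b}
  n3: in={b} out={b}
  n4: in=∅ out=∅
  n5: in={b} out={b}
  n6: in={b} out=∅

Conflict graph:
  b — {f,g,h,x}
  f — {b}
  g — {b}
  h — {b}
  s — ∅
  x — {b}

Colouring:
  lower bound: {b,f} mutually conflict ⇒ χ ≥ 2
  2-colouring: c0={b,s}  c1={f,g,h,x}
  χ = 2

Answer: 2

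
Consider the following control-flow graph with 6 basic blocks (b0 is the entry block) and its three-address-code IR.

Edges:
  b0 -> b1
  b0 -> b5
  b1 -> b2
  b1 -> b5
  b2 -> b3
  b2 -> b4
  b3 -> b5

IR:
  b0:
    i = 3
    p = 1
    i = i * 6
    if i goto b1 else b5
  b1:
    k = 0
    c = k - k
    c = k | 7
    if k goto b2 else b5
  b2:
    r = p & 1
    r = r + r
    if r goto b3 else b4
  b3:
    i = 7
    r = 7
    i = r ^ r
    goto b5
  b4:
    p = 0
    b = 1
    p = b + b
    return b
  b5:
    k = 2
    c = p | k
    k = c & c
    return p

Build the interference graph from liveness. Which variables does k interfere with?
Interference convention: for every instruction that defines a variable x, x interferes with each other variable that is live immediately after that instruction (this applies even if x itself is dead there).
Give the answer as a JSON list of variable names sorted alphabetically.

Answer: ["c", "p"]

Analysis:
def/use:
  b0: {i,p} / ∅
  b1: {c,k} / ∅
  b2: {r} / {p}
  b3: {i,r} / ∅
  b4: {b,p} / ∅
  b5: {c,k} / {p}

Backward fixpoint:
  live b0: ∅→{p}
  live b1: {p}→{p}
  live b2: {p}→{p}
  live b3: {p}→{p}
  live b4: ∅→∅
  live b5: {p}→∅

Conflict graph:
  b↔{p}
  c↔{k,p}
  i↔{p}
  k↔{c,p}
  p↔{b,c,i,k,r}
  r↔{p}

N(k) = ["c", "p"]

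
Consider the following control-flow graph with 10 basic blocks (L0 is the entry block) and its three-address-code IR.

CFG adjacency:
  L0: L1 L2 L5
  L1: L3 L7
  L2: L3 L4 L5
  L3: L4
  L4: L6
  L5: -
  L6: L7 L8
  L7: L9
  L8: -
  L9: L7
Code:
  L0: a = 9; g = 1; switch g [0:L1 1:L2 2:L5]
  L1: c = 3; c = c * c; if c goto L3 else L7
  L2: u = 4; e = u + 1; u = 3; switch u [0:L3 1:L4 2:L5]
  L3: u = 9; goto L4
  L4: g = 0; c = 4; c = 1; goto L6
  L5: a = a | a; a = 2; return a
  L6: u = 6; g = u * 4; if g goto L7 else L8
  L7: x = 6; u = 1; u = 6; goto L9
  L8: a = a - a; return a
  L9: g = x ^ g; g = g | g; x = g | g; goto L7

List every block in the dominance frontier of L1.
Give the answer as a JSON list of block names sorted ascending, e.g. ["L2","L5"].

Answer: ["L3", "L7"]

Analysis:
idom tree: L1←L0 L2←L0 L3←L0 L4←L0 L5←L0 L6←L4 L7←L0 L8←L6 L9←L7
Join-block Dom:
  L3: preds {L1,L2}: {L0,L1} ∩ {L0,L2} = {L0}; idom=L0
  L4: preds {L2,L3}: {L0,L2} ∩ {L0,L3} = {L0}; idom=L0
  L5: preds {L0,L2}: {L0} ∩ {L0,L2} = {L0}; idom=L0
  L7: preds {L1,L6,L9}: {L0,L1} ∩ {L0,L4,L6} ∩ {L0,L7,L9} = {L0}; idom=L0

DF walk-up:
  join L3 pred L1: L1 stop@L0
  join L3 pred L2: L2 stop@L0
  join L4 pred L2: L2 stop@L0
  join L4 pred L3: L3 stop@L0
  join L5 pred L0: · stop@L0
  join L5 pred L2: L2 stop@L0
  join L7 pred L1: L1 stop@L0
  join L7 pred L6: L6→L4 stop@L0
  join L7 pred L9: L9→L7 stop@L0
  L0: DF=∅
  L1: DF={L3,L7}
  L2: DF={L3,L4,L5}
  L3: DF={L4}
  L4: DF={L7}
  L5: DF=∅
  L6: DF={L7}
  L7: DF={L7}
  L8: DF=∅
  L9: DF={L7}

DF(L1) = ["L3", "L7"]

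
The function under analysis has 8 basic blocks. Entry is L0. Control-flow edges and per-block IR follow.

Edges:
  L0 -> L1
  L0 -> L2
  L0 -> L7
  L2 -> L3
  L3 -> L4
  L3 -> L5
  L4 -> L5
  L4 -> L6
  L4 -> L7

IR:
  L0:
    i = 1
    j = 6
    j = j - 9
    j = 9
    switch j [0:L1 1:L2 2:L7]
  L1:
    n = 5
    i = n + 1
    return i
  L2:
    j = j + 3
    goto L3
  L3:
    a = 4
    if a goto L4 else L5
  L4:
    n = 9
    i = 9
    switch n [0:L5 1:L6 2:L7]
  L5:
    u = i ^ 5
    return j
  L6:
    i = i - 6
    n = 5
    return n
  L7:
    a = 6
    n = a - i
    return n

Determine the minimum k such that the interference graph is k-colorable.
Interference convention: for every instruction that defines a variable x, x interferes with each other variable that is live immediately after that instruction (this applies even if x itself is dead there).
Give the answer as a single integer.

def/use:
  L0: def={i,j} ue=∅
  L1: def={i,n} ue=∅
  L2: def={j} ue={j}
  L3: def={a} ue=∅
  L4: def={i,n} ue=∅
  L5: def={u} ue={i,j}
  L6: def={i,n} ue={i}
  L7: def={a,n} ue={i}

Liveness:
  L0: in=∅ out={i,j}
  L1: in=∅ out=∅
  L2: in={i,j} out={i,j}
  L3: in={i,j} out={i,j}
  L4: in={j} out={i,j}
  L5: in={i,j} out=∅
  L6: in={i} out=∅
  L7: in={i} out=∅

Interference:
  a: {i,j}
  i: {a,j,n}
  j: {a,i,n,u}
  n: {i,j}
  u: {j}

Colouring:
  lower bound: {a,i,j} mutually conflict ⇒ χ ≥ 3
  assign a→r2 i→r1 j→r0 n→r2 u→r1 — no edge inside a register ⇒ χ ≤ 3
  χ = 3

Answer: 3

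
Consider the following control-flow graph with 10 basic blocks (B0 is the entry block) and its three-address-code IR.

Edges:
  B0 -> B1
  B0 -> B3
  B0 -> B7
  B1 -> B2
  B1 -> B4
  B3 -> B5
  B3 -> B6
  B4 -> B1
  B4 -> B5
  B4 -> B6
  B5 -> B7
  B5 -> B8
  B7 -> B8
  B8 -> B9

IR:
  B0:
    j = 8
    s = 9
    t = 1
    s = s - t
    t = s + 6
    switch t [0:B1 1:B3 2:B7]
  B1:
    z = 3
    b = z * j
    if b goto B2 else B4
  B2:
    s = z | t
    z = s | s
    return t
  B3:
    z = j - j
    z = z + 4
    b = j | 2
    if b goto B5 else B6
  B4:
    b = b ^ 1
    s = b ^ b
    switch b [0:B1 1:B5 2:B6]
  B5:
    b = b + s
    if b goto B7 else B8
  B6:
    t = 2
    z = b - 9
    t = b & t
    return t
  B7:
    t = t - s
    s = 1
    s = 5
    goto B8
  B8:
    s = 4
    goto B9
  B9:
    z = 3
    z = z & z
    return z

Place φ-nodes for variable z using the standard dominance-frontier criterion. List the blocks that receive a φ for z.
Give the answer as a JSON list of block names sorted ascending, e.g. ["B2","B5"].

idom tree: B1←B0 B2←B1 B3←B0 B4←B1 B5←B0 B6←B0 B7←B0 B8←B0 B9←B8
Dom at joins:
  B1: preds {B0,B4}: {B0} ∩ {B0,B1,B4} = {B0}; idom=B0
  B5: preds {B3,B4}: {B0,B3} ∩ {B0,B1,B4} = {B0}; idom=B0
  B6: preds {B3,B4}: {B0,B3} ∩ {B0,B1,B4} = {B0}; idom=B0
  B7: preds {B0,B5}: {B0} ∩ {B0,B5} = {B0}; idom=B0
  B8: preds {B5,B7}: {B0,B5} ∩ {B0,B7} = {B0}; idom=B0

DF walk-up:
  B1←B0: walk · to B0
  B1←B4: walk B4→B1 to B0
  B5←B3: walk B3 to B0
  B5←B4: walk B4→B1 to B0
  B6←B3: walk B3 to B0
  B6←B4: walk B4→B1 to B0
  B7←B0: walk · to B0
  B7←B5: walk B5 to B0
  B8←B5: walk B5 to B0
  B8←B7: walk B7 to B0
  B0: DF=∅
  B1: DF={B1,B5,B6}
  B2: DF=∅
  B3: DF={B5,B6}
  B4: DF={B1,B5,B6}
  B5: DF={B7,B8}
  B6: DF=∅
  B7: DF={B8}
  B8: DF=∅
  B9: DF=∅

φ for z: defs {B1,B2,B3,B6,B9}
  DF⁺ = {B1,B5,B6,B7,B8}

Answer: ["B1", "B5", "B6", "B7", "B8"]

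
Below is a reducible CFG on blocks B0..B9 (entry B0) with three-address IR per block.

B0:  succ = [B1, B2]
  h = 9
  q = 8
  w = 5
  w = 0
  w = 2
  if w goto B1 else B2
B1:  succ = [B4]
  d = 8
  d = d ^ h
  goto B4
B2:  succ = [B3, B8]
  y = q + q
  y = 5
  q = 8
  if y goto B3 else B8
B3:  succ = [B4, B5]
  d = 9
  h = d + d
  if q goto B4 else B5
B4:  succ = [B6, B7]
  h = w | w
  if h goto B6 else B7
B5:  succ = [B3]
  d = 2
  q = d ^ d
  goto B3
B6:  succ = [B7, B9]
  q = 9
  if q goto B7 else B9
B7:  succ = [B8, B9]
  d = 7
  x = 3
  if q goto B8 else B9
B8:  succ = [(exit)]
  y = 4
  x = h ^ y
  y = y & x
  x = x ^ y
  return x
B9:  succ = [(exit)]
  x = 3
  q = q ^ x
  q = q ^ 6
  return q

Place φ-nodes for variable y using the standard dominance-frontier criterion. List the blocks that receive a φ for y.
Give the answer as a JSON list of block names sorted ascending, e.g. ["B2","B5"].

Answer: ["B4", "B8"]

Analysis:
idom tree: B1←B0 B2←B0 B3←B2 B4←B0 B5←B3 B6←B4 B7←B4 B8←B0 B9←B4
Join-block Dom:
  B3: preds {B2,B5}: {B0,B2} ∩ {B0,B2,B3,B5} = {B0,B2}; idom=B2
  B4: preds {B1,B3}: {B0,B1} ∩ {B0,B2,B3} = {B0}; idom=B0
  B7: preds {B4,B6}: {B0,B4} ∩ {B0,B4,B6} = {B0,B4}; idom=B4
  B8: preds {B2,B7}: {B0,B2} ∩ {B0,B4,B7} = {B0}; idom=B0
  B9: preds {B6,B7}: {B0,B4,B6} ∩ {B0,B4,B7} = {B0,B4}; idom=B4

DF derivation:
  B3←B2: walk · to B2
  B3←B5: walk B5→B3 to B2
  B4←B1: walk B1 to B0
  B4←B3: walk B3→B2 to B0
  B7←B4: walk · to B4
  B7←B6: walk B6 to B4
  B8←B2: walk B2 to B0
  B8←B7: walk B7→B4 to B0
  B9←B6: walk B6 to B4
  B9←B7: walk B7 to B4
  DF(B0)=∅
  DF(B1)={B4}
  DF(B2)={B4,B8}
  DF(B3)={B3,B4}
  DF(B4)={B8}
  DF(B5)={B3}
  DF(B6)={B7,B9}
  DF(B7)={B8,B9}
  DF(B8)=∅
  DF(B9)=∅

φ for y: defs {B2,B8}
  DF⁺ = {B4,B8}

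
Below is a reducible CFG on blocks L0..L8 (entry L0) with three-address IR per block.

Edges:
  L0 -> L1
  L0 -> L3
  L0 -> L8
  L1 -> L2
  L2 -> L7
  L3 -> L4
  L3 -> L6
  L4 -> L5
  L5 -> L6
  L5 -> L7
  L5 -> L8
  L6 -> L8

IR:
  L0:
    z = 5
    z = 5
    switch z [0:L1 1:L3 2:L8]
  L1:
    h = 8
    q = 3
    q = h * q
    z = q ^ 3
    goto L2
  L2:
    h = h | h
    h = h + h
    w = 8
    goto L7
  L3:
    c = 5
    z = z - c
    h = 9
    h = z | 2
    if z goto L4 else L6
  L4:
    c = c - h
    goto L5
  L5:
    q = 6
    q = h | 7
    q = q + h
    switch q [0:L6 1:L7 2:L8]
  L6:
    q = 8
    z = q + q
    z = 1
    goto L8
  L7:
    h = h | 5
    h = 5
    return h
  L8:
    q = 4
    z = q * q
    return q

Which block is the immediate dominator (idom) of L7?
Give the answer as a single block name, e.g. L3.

Answer: L0

Derivation:
idom tree: L1←L0 L2←L1 L3←L0 L4←L3 L5←L4 L6←L3 L7←L0 L8←L0
Dom at joins:
  L6: preds {L3,L5}: {L0,L3} ∩ {L0,L3,L4,L5} = {L0,L3}; idom=L3
  L7: preds {L2,L5}: {L0,L1,L2} ∩ {L0,L3,L4,L5} = {L0}; idom=L0
  L8: preds {L0,L5,L6}: {L0} ∩ {L0,L3,L4,L5} ∩ {L0,L3,L6} = {L0}; idom=L0

idom(L7) = L0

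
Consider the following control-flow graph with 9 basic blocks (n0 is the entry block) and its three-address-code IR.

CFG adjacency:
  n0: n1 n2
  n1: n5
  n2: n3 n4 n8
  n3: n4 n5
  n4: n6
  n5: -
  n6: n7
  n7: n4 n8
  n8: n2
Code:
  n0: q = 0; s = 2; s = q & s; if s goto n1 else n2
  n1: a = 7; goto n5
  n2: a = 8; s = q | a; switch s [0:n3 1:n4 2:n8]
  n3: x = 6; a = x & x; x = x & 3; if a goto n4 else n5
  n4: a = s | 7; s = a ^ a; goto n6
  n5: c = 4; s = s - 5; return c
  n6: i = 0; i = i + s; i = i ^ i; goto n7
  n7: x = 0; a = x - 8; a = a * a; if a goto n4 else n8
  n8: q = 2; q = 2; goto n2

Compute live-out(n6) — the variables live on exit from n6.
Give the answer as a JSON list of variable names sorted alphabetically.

Answer: ["s"]

Analysis:
Block summaries:
  n0 def {q,s} use ∅
  n1 def {a} use ∅
  n2 def {a,s} use {q}
  n3 def {a,x} use ∅
  n4 def {a,s} use {s}
  n5 def {c,s} use {s}
  n6 def {i} use {s}
  n7 def {a,x} use ∅
  n8 def {q} use ∅

Liveness:
  live n0: ∅→{q,s}
  live n1: {s}→{s}
  live n2: {q}→{s}
  live n3: {s}→{s}
  live n4: {s}→{s}
  live n5: {s}→∅
  live n6: {s}→{s}
  live n7: {s}→{s}
  live n8: ∅→{q}

live-out(n6) = ["s"]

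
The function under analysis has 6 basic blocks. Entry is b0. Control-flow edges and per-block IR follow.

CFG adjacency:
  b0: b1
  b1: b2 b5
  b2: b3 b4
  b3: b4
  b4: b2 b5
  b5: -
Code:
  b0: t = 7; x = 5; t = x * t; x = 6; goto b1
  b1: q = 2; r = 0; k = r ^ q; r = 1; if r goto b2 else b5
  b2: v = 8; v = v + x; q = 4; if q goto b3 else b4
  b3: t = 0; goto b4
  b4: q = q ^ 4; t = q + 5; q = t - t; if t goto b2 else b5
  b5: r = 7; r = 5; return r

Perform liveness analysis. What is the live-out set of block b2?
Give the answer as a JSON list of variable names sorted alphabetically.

Answer: ["q", "x"]

Derivation:
def/use:
  b0 def {t,x} use ∅
  b1 def {k,q,r} use ∅
  b2 def {q,v} use {x}
  b3 def {t} use ∅
  b4 def {q,t} use {q}
  b5 def {r} use ∅

Backward fixpoint:
  live b0: ∅→{x}
  live b1: {x}→{x}
  live b2: {x}→{q,x}
  live b3: {q,x}→{q,x}
  live b4: {q,x}→{x}
  live b5: ∅→∅

live-out(b2) = ["q", "x"]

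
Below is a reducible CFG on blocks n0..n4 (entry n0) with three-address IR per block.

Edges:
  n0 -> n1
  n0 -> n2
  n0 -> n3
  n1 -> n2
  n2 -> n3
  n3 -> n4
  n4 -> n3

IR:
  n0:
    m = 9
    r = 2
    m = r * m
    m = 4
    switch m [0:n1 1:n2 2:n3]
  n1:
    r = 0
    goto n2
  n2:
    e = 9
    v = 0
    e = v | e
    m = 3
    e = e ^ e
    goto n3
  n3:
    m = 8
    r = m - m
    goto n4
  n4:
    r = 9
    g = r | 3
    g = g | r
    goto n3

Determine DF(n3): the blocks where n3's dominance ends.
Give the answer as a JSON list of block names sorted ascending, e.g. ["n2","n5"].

Answer: ["n3"]

Derivation:
idom tree: n1←n0 n2←n0 n3←n0 n4←n3
Dom∩ at merges:
  n2: preds {n0,n1}: {n0} ∩ {n0,n1} = {n0}; idom=n0
  n3: preds {n0,n2,n4}: {n0} ∩ {n0,n2} ∩ {n0,n3,n4} = {n0}; idom=n0

DF derivation:
  n2←n0: walk · to n0
  n2←n1: walk n1 to n0
  n3←n0: walk · to n0
  n3←n2: walk n2 to n0
  n3←n4: walk n4→n3 to n0
  n0 → ∅
  n1 → {n2}
  n2 → {n3}
  n3 → {n3}
  n4 → {n3}

DF(n3) = ["n3"]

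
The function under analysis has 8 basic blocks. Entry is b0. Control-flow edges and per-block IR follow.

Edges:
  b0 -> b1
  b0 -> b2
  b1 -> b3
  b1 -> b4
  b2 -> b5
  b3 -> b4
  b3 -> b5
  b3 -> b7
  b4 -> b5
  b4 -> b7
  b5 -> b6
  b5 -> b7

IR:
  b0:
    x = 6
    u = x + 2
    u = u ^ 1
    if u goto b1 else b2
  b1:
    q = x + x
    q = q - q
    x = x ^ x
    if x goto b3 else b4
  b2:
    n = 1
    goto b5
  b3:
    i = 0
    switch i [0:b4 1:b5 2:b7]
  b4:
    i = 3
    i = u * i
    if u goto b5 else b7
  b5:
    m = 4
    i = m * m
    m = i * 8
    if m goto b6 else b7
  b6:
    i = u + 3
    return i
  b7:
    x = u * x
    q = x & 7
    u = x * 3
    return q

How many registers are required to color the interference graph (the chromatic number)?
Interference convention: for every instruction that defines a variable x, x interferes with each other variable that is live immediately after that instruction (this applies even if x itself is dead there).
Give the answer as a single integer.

Answer: 3

Analysis:
Per-block:
  b0: {u,x} / ∅
  b1: {q,x} / {x}
  b2: {n} / ∅
  b3: {i} / ∅
  b4: {i} / {u}
  b5: {i,m} / ∅
  b6: {i} / {u}
  b7: {q,u,x} / {u,x}

Live sets:
  live b0: ∅→{u,x}
  live b1: {u,x}→{u,x}
  live b2: {u,x}→{u,x}
  live b3: {u,x}→{u,x}
  live b4: {u,x}→{u,x}
  live b5: {u,x}→{u,x}
  live b6: {u}→∅
  live b7: {u,x}→∅

Interference:
  i — {u,x}
  m — {u,x}
  n — {u,x}
  q — {u,x}
  u — {i,m,n,q,x}
  x — {i,m,n,q,u}

Registers:
  {i,u,x} pairwise interfere (3-clique) ⇒ χ ≥ 3
  assign i→r2 m→r2 n→r2 q→r2 u→r0 x→r1 — no edge inside a register ⇒ χ ≤ 3
  χ = 3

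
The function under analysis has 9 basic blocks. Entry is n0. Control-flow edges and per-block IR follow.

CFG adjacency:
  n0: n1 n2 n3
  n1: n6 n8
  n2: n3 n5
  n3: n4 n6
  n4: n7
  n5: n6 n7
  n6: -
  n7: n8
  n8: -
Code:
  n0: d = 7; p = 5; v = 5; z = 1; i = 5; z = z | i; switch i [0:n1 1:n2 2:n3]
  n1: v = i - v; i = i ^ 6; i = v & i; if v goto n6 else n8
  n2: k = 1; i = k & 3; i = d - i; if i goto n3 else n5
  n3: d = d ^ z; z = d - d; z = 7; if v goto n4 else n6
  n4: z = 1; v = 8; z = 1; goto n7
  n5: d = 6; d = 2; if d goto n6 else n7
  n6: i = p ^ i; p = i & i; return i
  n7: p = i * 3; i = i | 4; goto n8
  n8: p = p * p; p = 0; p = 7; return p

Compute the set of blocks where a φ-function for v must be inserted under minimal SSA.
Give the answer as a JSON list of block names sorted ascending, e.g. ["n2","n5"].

Answer: ["n6", "n7", "n8"]

Derivation:
idom tree: n1←n0 n2←n0 n3←n0 n4←n3 n5←n2 n6←n0 n7←n0 n8←n0
Dom∩ at merges:
  n3: preds {n0,n2}: {n0} ∩ {n0,n2} = {n0}; idom=n0
  n6: preds {n1,n3,n5}: {n0,n1} ∩ {n0,n3} ∩ {n0,n2,n5} = {n0}; idom=n0
  n7: preds {n4,n5}: {n0,n3,n4} ∩ {n0,n2,n5} = {n0}; idom=n0
  n8: preds {n1,n7}: {n0,n1} ∩ {n0,n7} = {n0}; idom=n0

DF walk-up:
  join n3 pred n0: · stop@n0
  join n3 pred n2: n2 stop@n0
  join n6 pred n1: n1 stop@n0
  join n6 pred n3: n3 stop@n0
  join n6 pred n5: n5→n2 stop@n0
  join n7 pred n4: n4→n3 stop@n0
  join n7 pred n5: n5→n2 stop@n0
  join n8 pred n1: n1 stop@n0
  join n8 pred n7: n7 stop@n0
  DF(n0)=∅
  DF(n1)={n6,n8}
  DF(n2)={n3,n6,n7}
  DF(n3)={n6,n7}
  DF(n4)={n7}
  DF(n5)={n6,n7}
  DF(n6)=∅
  DF(n7)={n8}
  DF(n8)=∅

φ for v: defs {n0,n1,n4}
  DF⁺ = {n6,n7,n8}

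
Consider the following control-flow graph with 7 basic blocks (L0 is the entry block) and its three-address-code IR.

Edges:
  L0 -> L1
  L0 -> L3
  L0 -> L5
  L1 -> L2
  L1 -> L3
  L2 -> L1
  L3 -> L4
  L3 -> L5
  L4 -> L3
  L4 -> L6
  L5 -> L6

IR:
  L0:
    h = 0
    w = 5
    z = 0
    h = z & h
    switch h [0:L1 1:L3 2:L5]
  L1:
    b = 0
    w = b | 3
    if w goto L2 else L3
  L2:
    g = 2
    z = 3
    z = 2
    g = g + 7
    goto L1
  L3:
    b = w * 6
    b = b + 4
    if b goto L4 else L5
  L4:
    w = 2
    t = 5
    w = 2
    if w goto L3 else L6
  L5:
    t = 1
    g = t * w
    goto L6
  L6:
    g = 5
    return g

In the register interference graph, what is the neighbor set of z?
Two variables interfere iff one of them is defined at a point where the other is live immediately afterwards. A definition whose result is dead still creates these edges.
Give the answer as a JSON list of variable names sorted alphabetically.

Per-block:
  L0: {h,w,z} / ∅
  L1: {b,w} / ∅
  L2: {g,z} / ∅
  L3: {b} / {w}
  L4: {t,w} / ∅
  L5: {g,t} / {w}
  L6: {g} / ∅

Backward fixpoint:
  live L0: ∅→{w}
  live L1: ∅→{w}
  live L2: ∅→∅
  live L3: {w}→{w}
  live L4: ∅→{w}
  live L5: {w}→∅
  live L6: ∅→∅

Interfere edges:
  b — {w}
  g — {z}
  h — {w,z}
  t — {w}
  w — {b,h,t,z}
  z — {g,h,w}

N(z) = ["g", "h", "w"]

Answer: ["g", "h", "w"]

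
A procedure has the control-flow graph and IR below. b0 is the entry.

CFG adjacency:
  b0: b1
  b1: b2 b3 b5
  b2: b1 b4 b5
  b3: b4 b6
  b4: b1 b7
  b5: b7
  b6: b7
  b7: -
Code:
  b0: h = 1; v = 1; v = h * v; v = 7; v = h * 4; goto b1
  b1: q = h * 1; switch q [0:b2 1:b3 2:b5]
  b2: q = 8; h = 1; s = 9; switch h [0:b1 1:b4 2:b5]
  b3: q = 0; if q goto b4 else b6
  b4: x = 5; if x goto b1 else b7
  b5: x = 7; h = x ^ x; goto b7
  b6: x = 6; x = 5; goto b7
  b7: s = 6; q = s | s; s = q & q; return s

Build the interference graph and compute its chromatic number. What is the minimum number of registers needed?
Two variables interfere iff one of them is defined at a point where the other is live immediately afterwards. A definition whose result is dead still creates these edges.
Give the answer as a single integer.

Answer: 2

Derivation:
Per-block:
  b0: {h,v} / ∅
  b1: {q} / {h}
  b2: {h,q,s} / ∅
  b3: {q} / ∅
  b4: {x} / ∅
  b5: {h,x} / ∅
  b6: {x} / ∅
  b7: {q,s} / ∅

Backward fixpoint:
  b0 li=∅ lo={h}
  b1 li={h} lo={h}
  b2 li=∅ lo={h}
  b3 li={h} lo={h}
  b4 li={h} lo={h}
  b5 li=∅ lo=∅
  b6 li=∅ lo=∅
  b7 li=∅ lo=∅

Interference:
  h — {q,s,v,x}
  q — {h}
  s — {h}
  v — {h}
  x — {h}

Registers:
  lower bound: {h,q} mutually conflict ⇒ χ ≥ 2
  assign h→R0 q→R1 s→R1 v→R1 x→R1 — no edge inside a register ⇒ χ ≤ 2
  χ = 2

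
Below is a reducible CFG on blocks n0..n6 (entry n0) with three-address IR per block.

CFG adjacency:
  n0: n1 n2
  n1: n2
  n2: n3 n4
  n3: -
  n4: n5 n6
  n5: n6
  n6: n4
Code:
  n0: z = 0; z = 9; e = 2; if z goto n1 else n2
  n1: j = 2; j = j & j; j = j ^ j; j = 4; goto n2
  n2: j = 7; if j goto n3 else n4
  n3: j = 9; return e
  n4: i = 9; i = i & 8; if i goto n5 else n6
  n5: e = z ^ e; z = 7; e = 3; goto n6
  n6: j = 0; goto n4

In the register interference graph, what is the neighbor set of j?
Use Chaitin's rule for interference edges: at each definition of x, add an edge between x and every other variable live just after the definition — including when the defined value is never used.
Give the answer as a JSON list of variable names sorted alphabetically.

def/use:
  n0 def {e,z} use ∅
  n1 def {j} use ∅
  n2 def {j} use ∅
  n3 def {j} use {e}
  n4 def {i} use ∅
  n5 def {e,z} use {e,z}
  n6 def {j} use ∅

Liveness:
  n0 li=∅ lo={e,z}
  n1 li={e,z} lo={e,z}
  n2 li={e,z} lo={e,z}
  n3 li={e} lo=∅
  n4 li={e,z} lo={e,z}
  n5 li={e,z} lo={e,z}
  n6 li={e,z} lo={e,z}

Interfere edges:
  e: {i,j,z}
  i: {e,z}
  j: {e,z}
  z: {e,i,j}

N(j) = ["e", "z"]

Answer: ["e", "z"]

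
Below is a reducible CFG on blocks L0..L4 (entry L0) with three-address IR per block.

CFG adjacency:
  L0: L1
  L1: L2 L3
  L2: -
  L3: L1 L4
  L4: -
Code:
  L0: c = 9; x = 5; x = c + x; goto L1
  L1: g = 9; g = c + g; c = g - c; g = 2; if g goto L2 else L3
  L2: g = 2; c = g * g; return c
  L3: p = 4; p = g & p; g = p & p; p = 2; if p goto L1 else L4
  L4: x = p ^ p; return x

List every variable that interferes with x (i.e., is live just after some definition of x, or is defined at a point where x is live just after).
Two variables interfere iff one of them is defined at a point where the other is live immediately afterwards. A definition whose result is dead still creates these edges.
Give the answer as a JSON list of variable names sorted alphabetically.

Answer: ["c"]

Analysis:
Block summaries:
  L0: def={c,x} ue=∅
  L1: def={c,g} ue={c}
  L2: def={c,g} ue=∅
  L3: def={g,p} ue={g}
  L4: def={x} ue={p}

Live sets:
  L0 li=∅ lo={c}
  L1 li={c} lo={c,g}
  L2 li=∅ lo=∅
  L3 li={c,g} lo={c,p}
  L4 li={p} lo=∅

Conflict graph:
  c — {g,p,x}
  g — {c,p}
  p — {c,g}
  x — {c}

N(x) = ["c"]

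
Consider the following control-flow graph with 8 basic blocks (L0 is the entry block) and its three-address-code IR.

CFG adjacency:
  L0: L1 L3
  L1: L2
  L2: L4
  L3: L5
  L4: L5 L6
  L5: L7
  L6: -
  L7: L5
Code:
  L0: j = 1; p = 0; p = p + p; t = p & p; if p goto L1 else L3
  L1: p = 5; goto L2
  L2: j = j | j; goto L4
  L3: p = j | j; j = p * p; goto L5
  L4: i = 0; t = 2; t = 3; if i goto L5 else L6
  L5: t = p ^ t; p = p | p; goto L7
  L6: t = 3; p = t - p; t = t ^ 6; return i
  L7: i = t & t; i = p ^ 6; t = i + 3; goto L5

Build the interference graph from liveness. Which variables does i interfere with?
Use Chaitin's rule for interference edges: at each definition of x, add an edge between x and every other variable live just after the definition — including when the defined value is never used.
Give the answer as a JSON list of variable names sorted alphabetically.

Block summaries:
  L0: {j,p,t} / ∅
  L1: {p} / ∅
  L2: {j} / {j}
  L3: {j,p} / {j}
  L4: {i,t} / ∅
  L5: {p,t} / {p,t}
  L6: {p,t} / {i,p}
  L7: {i,t} / {p,t}

Backward fixpoint:
  live L0: ∅→{j,t}
  live L1: {j}→{j,p}
  live L2: {j,p}→{p}
  live L3: {j,t}→{p,t}
  live L4: {p}→{i,p,t}
  live L5: {p,t}→{p,t}
  live L6: {i,p}→∅
  live L7: {p,t}→{p,t}

Conflict graph:
  i: {p,t}
  j: {p,t}
  p: {i,j,t}
  t: {i,j,p}

N(i) = ["p", "t"]

Answer: ["p", "t"]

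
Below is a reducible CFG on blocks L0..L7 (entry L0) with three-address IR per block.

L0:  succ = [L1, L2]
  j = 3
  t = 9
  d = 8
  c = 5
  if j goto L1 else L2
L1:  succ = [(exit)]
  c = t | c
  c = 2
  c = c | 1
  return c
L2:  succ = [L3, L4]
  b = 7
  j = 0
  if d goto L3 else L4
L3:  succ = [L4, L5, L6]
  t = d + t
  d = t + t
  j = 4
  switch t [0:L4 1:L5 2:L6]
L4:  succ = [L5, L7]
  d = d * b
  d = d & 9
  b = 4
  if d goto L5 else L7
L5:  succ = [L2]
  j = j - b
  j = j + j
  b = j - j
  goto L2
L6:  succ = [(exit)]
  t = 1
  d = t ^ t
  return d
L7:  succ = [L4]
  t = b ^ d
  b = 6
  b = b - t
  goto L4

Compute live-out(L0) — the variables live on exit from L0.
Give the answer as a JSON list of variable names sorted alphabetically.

Per-block:
  L0: {c,d,j,t} / ∅
  L1: {c} / {c,t}
  L2: {b,j} / {d}
  L3: {d,j,t} / {d,t}
  L4: {b,d} / {b,d}
  L5: {b,j} / {b,j}
  L6: {d,t} / ∅
  L7: {b,t} / {b,d}

Liveness:
  L0: in=∅ out={c,d,t}
  L1: in={c,t} out=∅
  L2: in={d,t} out={b,d,j,t}
  L3: in={b,d,t} out={b,d,j,t}
  L4: in={b,d,j,t} out={b,d,j,t}
  L5: in={b,d,j,t} out={d,t}
  L6: in=∅ out=∅
  L7: in={b,d,j} out={b,d,j,t}

live-out(L0) = ["c", "d", "t"]

Answer: ["c", "d", "t"]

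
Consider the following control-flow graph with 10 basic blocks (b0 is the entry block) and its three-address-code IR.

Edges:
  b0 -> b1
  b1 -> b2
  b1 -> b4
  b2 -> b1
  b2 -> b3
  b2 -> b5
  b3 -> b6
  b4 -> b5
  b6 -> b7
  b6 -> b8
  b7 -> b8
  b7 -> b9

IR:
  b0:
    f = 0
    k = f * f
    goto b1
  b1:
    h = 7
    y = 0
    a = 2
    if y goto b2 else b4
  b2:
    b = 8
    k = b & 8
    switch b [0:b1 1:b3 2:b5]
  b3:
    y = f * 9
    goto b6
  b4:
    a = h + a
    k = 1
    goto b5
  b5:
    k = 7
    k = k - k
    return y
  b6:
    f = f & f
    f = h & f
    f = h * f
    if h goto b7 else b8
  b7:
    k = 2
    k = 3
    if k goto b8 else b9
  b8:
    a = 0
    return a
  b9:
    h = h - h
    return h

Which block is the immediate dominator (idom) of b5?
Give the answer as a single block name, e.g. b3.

idom tree: b1←b0 b2←b1 b3←b2 b4←b1 b5←b1 b6←b3 b7←b6 b8←b6 b9←b7
Join-block Dom:
  b1: preds {b0,b2}: {b0} ∩ {b0,b1,b2} = {b0}; idom=b0
  b5: preds {b2,b4}: {b0,b1,b2} ∩ {b0,b1,b4} = {b0,b1}; idom=b1
  b8: preds {b6,b7}: {b0,b1,b2,b3,b6} ∩ {b0,b1,b2,b3,b6,b7} = {b0,b1,b2,b3,b6}; idom=b6

idom(b5) = b1

Answer: b1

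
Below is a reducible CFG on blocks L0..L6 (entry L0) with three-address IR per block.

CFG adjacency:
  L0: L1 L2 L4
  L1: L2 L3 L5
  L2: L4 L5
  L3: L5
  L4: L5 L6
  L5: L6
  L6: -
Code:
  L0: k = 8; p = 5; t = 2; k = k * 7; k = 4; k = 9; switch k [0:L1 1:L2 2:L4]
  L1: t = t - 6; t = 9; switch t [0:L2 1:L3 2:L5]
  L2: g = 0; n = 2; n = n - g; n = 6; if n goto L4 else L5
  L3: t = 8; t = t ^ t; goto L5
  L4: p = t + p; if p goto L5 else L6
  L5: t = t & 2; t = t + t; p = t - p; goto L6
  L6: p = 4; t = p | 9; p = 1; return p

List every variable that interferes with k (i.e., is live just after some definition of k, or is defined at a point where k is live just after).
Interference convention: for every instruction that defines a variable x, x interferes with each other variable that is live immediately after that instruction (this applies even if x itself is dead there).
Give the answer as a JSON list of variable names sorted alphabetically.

Answer: ["p", "t"]

Analysis:
Block summaries:
  L0: {k,p,t} / ∅
  L1: {t} / {t}
  L2: {g,n} / ∅
  L3: {t} / ∅
  L4: {p} / {p,t}
  L5: {p,t} / {p,t}
  L6: {p,t} / ∅

Backward fixpoint:
  L0 li=∅ lo={p,t}
  L1 li={p,t} lo={p,t}
  L2 li={p,t} lo={p,t}
  L3 li={p} lo={p,t}
  L4 li={p,t} lo={p,t}
  L5 li={p,t} lo=∅
  L6 li=∅ lo=∅

Interference:
  g — {n,p,t}
  k — {p,t}
  n — {g,p,t}
  p — {g,k,n,t}
  t — {g,k,n,p}

N(k) = ["p", "t"]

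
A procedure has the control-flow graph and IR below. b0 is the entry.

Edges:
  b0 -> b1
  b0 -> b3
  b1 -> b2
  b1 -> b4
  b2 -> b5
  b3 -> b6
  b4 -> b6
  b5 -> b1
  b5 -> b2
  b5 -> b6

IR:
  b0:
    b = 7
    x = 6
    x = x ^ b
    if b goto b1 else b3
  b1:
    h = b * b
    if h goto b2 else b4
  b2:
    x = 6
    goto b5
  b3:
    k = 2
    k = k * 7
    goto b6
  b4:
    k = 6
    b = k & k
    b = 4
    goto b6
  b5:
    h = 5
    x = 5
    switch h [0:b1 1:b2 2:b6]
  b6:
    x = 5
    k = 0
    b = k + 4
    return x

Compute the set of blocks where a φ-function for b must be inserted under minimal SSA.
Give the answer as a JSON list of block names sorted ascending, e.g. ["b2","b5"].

idom tree: b1←b0 b2←b1 b3←b0 b4←b1 b5←b2 b6←b0
Dom∩ at merges:
  b1: preds {b0,b5}: {b0} ∩ {b0,b1,b2,b5} = {b0}; idom=b0
  b2: preds {b1,b5}: {b0,b1} ∩ {b0,b1,b2,b5} = {b0,b1}; idom=b1
  b6: preds {b3,b4,b5}: {b0,b3} ∩ {b0,b1,b4} ∩ {b0,b1,b2,b5} = {b0}; idom=b0

DF walk-up:
  b1←b0: walk · to b0
  b1←b5: walk b5→b2→b1 to b0
  b2←b1: walk · to b1
  b2←b5: walk b5→b2 to b1
  b6←b3: walk b3 to b0
  b6←b4: walk b4→b1 to b0
  b6←b5: walk b5→b2→b1 to b0
  b0 → ∅
  b1 → {b1,b6}
  b2 → {b1,b2,b6}
  b3 → {b6}
  b4 → {b6}
  b5 → {b1,b2,b6}
  b6 → ∅

φ for b: defs {b0,b4,b6}
  DF⁺ = {b6}

Answer: ["b6"]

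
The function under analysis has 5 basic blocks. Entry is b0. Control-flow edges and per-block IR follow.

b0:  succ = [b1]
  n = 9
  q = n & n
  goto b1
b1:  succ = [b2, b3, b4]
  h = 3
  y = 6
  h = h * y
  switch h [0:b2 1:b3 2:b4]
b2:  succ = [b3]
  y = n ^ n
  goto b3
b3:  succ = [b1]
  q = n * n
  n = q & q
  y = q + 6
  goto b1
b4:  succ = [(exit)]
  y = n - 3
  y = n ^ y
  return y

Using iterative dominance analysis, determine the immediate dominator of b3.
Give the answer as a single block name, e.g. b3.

idom tree: b1←b0 b2←b1 b3←b1 b4←b1
Dom∩ at merges:
  b1: preds {b0,b3}: {b0} ∩ {b0,b1,b3} = {b0}; idom=b0
  b3: preds {b1,b2}: {b0,b1} ∩ {b0,b1,b2} = {b0,b1}; idom=b1

idom(b3) = b1

Answer: b1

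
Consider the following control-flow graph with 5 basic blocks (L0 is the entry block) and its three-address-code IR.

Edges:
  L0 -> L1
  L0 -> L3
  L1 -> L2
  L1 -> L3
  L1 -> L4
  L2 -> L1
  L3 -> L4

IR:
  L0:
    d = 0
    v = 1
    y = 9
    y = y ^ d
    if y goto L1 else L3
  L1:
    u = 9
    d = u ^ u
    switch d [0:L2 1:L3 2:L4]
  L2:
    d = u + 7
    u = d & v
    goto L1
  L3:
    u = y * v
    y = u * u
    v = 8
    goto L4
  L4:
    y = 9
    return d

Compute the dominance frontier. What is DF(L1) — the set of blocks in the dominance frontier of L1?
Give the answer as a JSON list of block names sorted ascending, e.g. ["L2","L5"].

Answer: ["L1", "L3", "L4"]

Analysis:
idom tree: L1←L0 L2←L1 L3←L0 L4←L0
Join-block Dom:
  L1: preds {L0,L2}: {L0} ∩ {L0,L1,L2} = {L0}; idom=L0
  L3: preds {L0,L1}: {L0} ∩ {L0,L1} = {L0}; idom=L0
  L4: preds {L1,L3}: {L0,L1} ∩ {L0,L3} = {L0}; idom=L0

DF walk-up:
  L1←L0: walk · to L0
  L1←L2: walk L2→L1 to L0
  L3←L0: walk · to L0
  L3←L1: walk L1 to L0
  L4←L1: walk L1 to L0
  L4←L3: walk L3 to L0
  L0 → ∅
  L1 → {L1,L3,L4}
  L2 → {L1}
  L3 → {L4}
  L4 → ∅

DF(L1) = ["L1", "L3", "L4"]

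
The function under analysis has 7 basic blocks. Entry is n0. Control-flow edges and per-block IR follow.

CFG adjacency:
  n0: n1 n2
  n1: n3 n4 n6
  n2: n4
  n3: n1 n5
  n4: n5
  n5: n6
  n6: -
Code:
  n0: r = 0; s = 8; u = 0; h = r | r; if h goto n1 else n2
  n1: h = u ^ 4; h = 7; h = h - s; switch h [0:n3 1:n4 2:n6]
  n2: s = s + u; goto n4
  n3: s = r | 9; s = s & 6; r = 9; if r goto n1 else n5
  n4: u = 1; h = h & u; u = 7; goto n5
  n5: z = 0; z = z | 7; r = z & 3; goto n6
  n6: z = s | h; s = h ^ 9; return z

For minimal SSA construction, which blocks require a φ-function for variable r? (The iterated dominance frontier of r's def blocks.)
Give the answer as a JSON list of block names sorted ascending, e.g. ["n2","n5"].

Answer: ["n1", "n4", "n5", "n6"]

Analysis:
idom tree: n1←n0 n2←n0 n3←n1 n4←n0 n5←n0 n6←n0
Dom∩ at merges:
  n1: preds {n0,n3}: {n0} ∩ {n0,n1,n3} = {n0}; idom=n0
  n4: preds {n1,n2}: {n0,n1} ∩ {n0,n2} = {n0}; idom=n0
  n5: preds {n3,n4}: {n0,n1,n3} ∩ {n0,n4} = {n0}; idom=n0
  n6: preds {n1,n5}: {n0,n1} ∩ {n0,n5} = {n0}; idom=n0

Frontier:
  n1←n0: walk · to n0
  n1←n3: walk n3→n1 to n0
  n4←n1: walk n1 to n0
  n4←n2: walk n2 to n0
  n5←n3: walk n3→n1 to n0
  n5←n4: walk n4 to n0
  n6←n1: walk n1 to n0
  n6←n5: walk n5 to n0
  n0: DF=∅
  n1: DF={n1,n4,n5,n6}
  n2: DF={n4}
  n3: DF={n1,n5}
  n4: DF={n5}
  n5: DF={n6}
  n6: DF=∅

φ for r: defs {n0,n3,n5}
  DF⁺ = {n1,n4,n5,n6}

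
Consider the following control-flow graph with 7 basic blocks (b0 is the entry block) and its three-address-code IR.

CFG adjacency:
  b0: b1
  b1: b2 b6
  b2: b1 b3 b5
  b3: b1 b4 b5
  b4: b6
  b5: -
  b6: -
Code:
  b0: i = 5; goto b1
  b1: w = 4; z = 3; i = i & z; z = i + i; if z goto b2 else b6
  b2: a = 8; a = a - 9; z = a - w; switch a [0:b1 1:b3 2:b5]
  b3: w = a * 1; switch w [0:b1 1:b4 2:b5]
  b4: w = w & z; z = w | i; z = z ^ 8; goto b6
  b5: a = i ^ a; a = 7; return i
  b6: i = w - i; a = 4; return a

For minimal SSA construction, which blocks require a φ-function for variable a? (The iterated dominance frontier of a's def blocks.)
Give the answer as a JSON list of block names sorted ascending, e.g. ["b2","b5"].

idom tree: b1←b0 b2←b1 b3←b2 b4←b3 b5←b2 b6←b1
Join-block Dom:
  b1: preds {b0,b2,b3}: {b0} ∩ {b0,b1,b2} ∩ {b0,b1,b2,b3} = {b0}; idom=b0
  b5: preds {b2,b3}: {b0,b1,b2} ∩ {b0,b1,b2,b3} = {b0,b1,b2}; idom=b2
  b6: preds {b1,b4}: {b0,b1} ∩ {b0,b1,b2,b3,b4} = {b0,b1}; idom=b1

Frontier:
  b1←b0: walk · to b0
  b1←b2: walk b2→b1 to b0
  b1←b3: walk b3→b2→b1 to b0
  b5←b2: walk · to b2
  b5←b3: walk b3 to b2
  b6←b1: walk · to b1
  b6←b4: walk b4→b3→b2 to b1
  DF(b0)=∅
  DF(b1)={b1}
  DF(b2)={b1,b6}
  DF(b3)={b1,b5,b6}
  DF(b4)={b6}
  DF(b5)=∅
  DF(b6)=∅

φ for a: defs {b2,b5,b6}
  DF⁺ = {b1,b6}

Answer: ["b1", "b6"]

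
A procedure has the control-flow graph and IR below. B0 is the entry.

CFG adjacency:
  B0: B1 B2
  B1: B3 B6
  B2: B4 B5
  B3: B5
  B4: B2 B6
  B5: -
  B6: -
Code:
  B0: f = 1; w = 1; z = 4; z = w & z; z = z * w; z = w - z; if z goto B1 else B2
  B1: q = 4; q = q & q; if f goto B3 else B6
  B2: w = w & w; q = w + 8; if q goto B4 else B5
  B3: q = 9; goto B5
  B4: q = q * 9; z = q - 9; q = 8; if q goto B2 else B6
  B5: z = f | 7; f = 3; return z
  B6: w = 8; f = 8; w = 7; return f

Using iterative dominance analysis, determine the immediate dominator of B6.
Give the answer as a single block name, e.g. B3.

Answer: B0

Working:
idom tree: B1←B0 B2←B0 B3←B1 B4←B2 B5←B0 B6←B0
Dom at joins:
  B2: preds {B0,B4}: {B0} ∩ {B0,B2,B4} = {B0}; idom=B0
  B5: preds {B2,B3}: {B0,B2} ∩ {B0,B1,B3} = {B0}; idom=B0
  B6: preds {B1,B4}: {B0,B1} ∩ {B0,B2,B4} = {B0}; idom=B0

idom(B6) = B0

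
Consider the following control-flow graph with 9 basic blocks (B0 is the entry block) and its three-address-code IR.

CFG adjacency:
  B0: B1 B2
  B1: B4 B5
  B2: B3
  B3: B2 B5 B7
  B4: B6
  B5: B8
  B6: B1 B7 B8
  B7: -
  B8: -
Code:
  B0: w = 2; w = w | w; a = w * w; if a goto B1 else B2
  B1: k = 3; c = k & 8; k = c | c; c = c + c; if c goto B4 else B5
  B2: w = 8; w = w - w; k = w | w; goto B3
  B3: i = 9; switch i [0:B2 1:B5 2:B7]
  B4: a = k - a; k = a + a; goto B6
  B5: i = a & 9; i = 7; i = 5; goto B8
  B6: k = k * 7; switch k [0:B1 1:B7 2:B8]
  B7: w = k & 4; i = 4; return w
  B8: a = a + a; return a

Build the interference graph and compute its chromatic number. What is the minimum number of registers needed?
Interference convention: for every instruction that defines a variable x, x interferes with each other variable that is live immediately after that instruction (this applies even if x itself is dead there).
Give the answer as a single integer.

def/use:
  B0: {a,w} / ∅
  B1: {c,k} / ∅
  B2: {k,w} / ∅
  B3: {i} / ∅
  B4: {a,k} / {a,k}
  B5: {i} / {a}
  B6: {k} / {k}
  B7: {i,w} / {k}
  B8: {a} / {a}

Live sets:
  B0: in=∅ out={a}
  B1: in={a} out={a,k}
  B2: in={a} out={a,k}
  B3: in={a,k} out={a,k}
  B4: in={a,k} out={a,k}
  B5: in={a} out={a}
  B6: in={a,k} out={a,k}
  B7: in={k} out=∅
  B8: in={a} out=∅

Interfere edges:
  a↔{c,i,k,w}
  c↔{a,k}
  i↔{a,k,w}
  k↔{a,c,i}
  w↔{a,i}

Colouring:
  clique {a,c,k} ⇒ need ≥ 3
  3-colouring: r0={a}  r1={c,i}  r2={k,w}
  χ = 3

Answer: 3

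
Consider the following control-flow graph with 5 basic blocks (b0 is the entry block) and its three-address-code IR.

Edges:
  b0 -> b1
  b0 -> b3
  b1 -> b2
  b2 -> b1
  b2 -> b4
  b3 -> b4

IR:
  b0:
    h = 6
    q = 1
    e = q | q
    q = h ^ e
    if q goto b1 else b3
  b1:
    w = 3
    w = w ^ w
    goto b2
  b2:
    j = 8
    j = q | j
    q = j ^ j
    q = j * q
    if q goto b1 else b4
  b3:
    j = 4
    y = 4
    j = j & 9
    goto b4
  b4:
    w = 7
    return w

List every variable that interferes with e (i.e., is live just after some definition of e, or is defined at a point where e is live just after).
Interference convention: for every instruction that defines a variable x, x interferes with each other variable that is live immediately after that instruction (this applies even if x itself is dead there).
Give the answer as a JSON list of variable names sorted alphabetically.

Answer: ["h"]

Working:
Block summaries:
  b0: {e,h,q} / ∅
  b1: {w} / ∅
  b2: {j,q} / {q}
  b3: {j,y} / ∅
  b4: {w} / ∅

Backward fixpoint:
  b0 li=∅ lo={q}
  b1 li={q} lo={q}
  b2 li={q} lo={q}
  b3 li=∅ lo=∅
  b4 li=∅ lo=∅

Interfere edges:
  e — {h}
  h — {e,q}
  j — {q,y}
  q — {h,j,w}
  w — {q}
  y — {j}

N(e) = ["h"]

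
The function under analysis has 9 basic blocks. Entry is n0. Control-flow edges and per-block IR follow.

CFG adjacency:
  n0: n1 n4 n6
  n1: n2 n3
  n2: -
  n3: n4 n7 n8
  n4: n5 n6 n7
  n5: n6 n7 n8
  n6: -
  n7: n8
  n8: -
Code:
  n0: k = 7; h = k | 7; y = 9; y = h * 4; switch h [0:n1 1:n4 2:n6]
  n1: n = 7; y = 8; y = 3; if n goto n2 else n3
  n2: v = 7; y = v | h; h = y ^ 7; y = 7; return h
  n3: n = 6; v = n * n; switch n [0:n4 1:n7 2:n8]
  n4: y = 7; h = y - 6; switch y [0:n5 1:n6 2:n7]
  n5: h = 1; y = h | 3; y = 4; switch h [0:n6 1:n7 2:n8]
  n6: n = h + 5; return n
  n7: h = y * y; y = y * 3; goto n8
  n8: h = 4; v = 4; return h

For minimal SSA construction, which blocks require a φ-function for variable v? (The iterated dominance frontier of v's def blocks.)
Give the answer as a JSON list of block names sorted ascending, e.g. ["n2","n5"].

Answer: ["n4", "n6", "n7", "n8"]

Derivation:
idom tree: n1←n0 n2←n1 n3←n1 n4←n0 n5←n4 n6←n0 n7←n0 n8←n0
Dom at joins:
  n4: preds {n0,n3}: {n0} ∩ {n0,n1,n3} = {n0}; idom=n0
  n6: preds {n0,n4,n5}: {n0} ∩ {n0,n4} ∩ {n0,n4,n5} = {n0}; idom=n0
  n7: preds {n3,n4,n5}: {n0,n1,n3} ∩ {n0,n4} ∩ {n0,n4,n5} = {n0}; idom=n0
  n8: preds {n3,n5,n7}: {n0,n1,n3} ∩ {n0,n4,n5} ∩ {n0,n7} = {n0}; idom=n0

DF derivation:
  join n4 pred n0: · stop@n0
  join n4 pred n3: n3→n1 stop@n0
  join n6 pred n0: · stop@n0
  join n6 pred n4: n4 stop@n0
  join n6 pred n5: n5→n4 stop@n0
  join n7 pred n3: n3→n1 stop@n0
  join n7 pred n4: n4 stop@n0
  join n7 pred n5: n5→n4 stop@n0
  join n8 pred n3: n3→n1 stop@n0
  join n8 pred n5: n5→n4 stop@n0
  join n8 pred n7: n7 stop@n0
  n0: DF=∅
  n1: DF={n4,n7,n8}
  n2: DF=∅
  n3: DF={n4,n7,n8}
  n4: DF={n6,n7,n8}
  n5: DF={n6,n7,n8}
  n6: DF=∅
  n7: DF={n8}
  n8: DF=∅

φ for v: defs {n2,n3,n8}
  DF⁺ = {n4,n6,n7,n8}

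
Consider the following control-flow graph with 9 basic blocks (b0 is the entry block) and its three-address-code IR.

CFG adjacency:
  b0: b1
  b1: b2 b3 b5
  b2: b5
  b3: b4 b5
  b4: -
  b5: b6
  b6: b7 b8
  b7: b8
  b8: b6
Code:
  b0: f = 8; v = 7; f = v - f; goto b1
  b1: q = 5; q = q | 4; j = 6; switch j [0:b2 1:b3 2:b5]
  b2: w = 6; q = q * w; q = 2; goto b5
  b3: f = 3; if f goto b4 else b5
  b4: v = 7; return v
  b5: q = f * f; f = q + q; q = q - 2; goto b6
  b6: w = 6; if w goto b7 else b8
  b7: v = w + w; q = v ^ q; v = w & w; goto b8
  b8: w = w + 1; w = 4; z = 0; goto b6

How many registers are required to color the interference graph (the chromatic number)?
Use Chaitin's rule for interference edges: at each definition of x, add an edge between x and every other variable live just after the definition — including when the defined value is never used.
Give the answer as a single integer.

Answer: 4

Analysis:
Block summaries:
  b0: def={f,v} ue=∅
  b1: def={j,q} ue=∅
  b2: def={q,w} ue={q}
  b3: def={f} ue=∅
  b4: def={v} ue=∅
  b5: def={f,q} ue={f}
  b6: def={w} ue=∅
  b7: def={q,v} ue={q,w}
  b8: def={w,z} ue={w}

Live sets:
  live b0: ∅→{f}
  live b1: {f}→{f,q}
  live b2: {f,q}→{f}
  live b3: ∅→{f}
  live b4: ∅→∅
  live b5: {f}→{q}
  live b6: {q}→{q,w}
  live b7: {q,w}→{q,w}
  live b8: {q,w}→{q}

Interference:
  f↔{j,q,v,w}
  j↔{f,q}
  q↔{f,j,v,w,z}
  v↔{f,q,w}
  w↔{f,q,v}
  z↔{q}

Chromatic number:
  lower bound: {f,q,v,w} mutually conflict ⇒ χ ≥ 4
  assign f→r1 j→r2 q→r0 v→r2 w→r3 z→r1 — no edge inside a register ⇒ χ ≤ 4
  χ = 4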